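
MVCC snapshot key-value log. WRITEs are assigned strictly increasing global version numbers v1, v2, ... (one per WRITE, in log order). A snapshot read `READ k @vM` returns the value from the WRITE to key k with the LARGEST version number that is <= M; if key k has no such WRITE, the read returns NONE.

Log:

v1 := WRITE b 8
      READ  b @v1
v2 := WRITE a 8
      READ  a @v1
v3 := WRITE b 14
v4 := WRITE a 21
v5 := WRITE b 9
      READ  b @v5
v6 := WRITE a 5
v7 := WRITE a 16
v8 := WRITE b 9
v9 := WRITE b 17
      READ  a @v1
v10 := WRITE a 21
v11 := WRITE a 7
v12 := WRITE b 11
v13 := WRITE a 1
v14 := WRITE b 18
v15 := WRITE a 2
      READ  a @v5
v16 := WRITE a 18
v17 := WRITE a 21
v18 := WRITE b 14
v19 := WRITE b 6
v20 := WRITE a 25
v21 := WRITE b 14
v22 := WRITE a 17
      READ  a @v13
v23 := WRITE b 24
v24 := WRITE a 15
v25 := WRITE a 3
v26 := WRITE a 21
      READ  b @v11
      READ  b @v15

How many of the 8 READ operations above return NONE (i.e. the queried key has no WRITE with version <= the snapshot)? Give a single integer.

v1: WRITE b=8  (b history now [(1, 8)])
READ b @v1: history=[(1, 8)] -> pick v1 -> 8
v2: WRITE a=8  (a history now [(2, 8)])
READ a @v1: history=[(2, 8)] -> no version <= 1 -> NONE
v3: WRITE b=14  (b history now [(1, 8), (3, 14)])
v4: WRITE a=21  (a history now [(2, 8), (4, 21)])
v5: WRITE b=9  (b history now [(1, 8), (3, 14), (5, 9)])
READ b @v5: history=[(1, 8), (3, 14), (5, 9)] -> pick v5 -> 9
v6: WRITE a=5  (a history now [(2, 8), (4, 21), (6, 5)])
v7: WRITE a=16  (a history now [(2, 8), (4, 21), (6, 5), (7, 16)])
v8: WRITE b=9  (b history now [(1, 8), (3, 14), (5, 9), (8, 9)])
v9: WRITE b=17  (b history now [(1, 8), (3, 14), (5, 9), (8, 9), (9, 17)])
READ a @v1: history=[(2, 8), (4, 21), (6, 5), (7, 16)] -> no version <= 1 -> NONE
v10: WRITE a=21  (a history now [(2, 8), (4, 21), (6, 5), (7, 16), (10, 21)])
v11: WRITE a=7  (a history now [(2, 8), (4, 21), (6, 5), (7, 16), (10, 21), (11, 7)])
v12: WRITE b=11  (b history now [(1, 8), (3, 14), (5, 9), (8, 9), (9, 17), (12, 11)])
v13: WRITE a=1  (a history now [(2, 8), (4, 21), (6, 5), (7, 16), (10, 21), (11, 7), (13, 1)])
v14: WRITE b=18  (b history now [(1, 8), (3, 14), (5, 9), (8, 9), (9, 17), (12, 11), (14, 18)])
v15: WRITE a=2  (a history now [(2, 8), (4, 21), (6, 5), (7, 16), (10, 21), (11, 7), (13, 1), (15, 2)])
READ a @v5: history=[(2, 8), (4, 21), (6, 5), (7, 16), (10, 21), (11, 7), (13, 1), (15, 2)] -> pick v4 -> 21
v16: WRITE a=18  (a history now [(2, 8), (4, 21), (6, 5), (7, 16), (10, 21), (11, 7), (13, 1), (15, 2), (16, 18)])
v17: WRITE a=21  (a history now [(2, 8), (4, 21), (6, 5), (7, 16), (10, 21), (11, 7), (13, 1), (15, 2), (16, 18), (17, 21)])
v18: WRITE b=14  (b history now [(1, 8), (3, 14), (5, 9), (8, 9), (9, 17), (12, 11), (14, 18), (18, 14)])
v19: WRITE b=6  (b history now [(1, 8), (3, 14), (5, 9), (8, 9), (9, 17), (12, 11), (14, 18), (18, 14), (19, 6)])
v20: WRITE a=25  (a history now [(2, 8), (4, 21), (6, 5), (7, 16), (10, 21), (11, 7), (13, 1), (15, 2), (16, 18), (17, 21), (20, 25)])
v21: WRITE b=14  (b history now [(1, 8), (3, 14), (5, 9), (8, 9), (9, 17), (12, 11), (14, 18), (18, 14), (19, 6), (21, 14)])
v22: WRITE a=17  (a history now [(2, 8), (4, 21), (6, 5), (7, 16), (10, 21), (11, 7), (13, 1), (15, 2), (16, 18), (17, 21), (20, 25), (22, 17)])
READ a @v13: history=[(2, 8), (4, 21), (6, 5), (7, 16), (10, 21), (11, 7), (13, 1), (15, 2), (16, 18), (17, 21), (20, 25), (22, 17)] -> pick v13 -> 1
v23: WRITE b=24  (b history now [(1, 8), (3, 14), (5, 9), (8, 9), (9, 17), (12, 11), (14, 18), (18, 14), (19, 6), (21, 14), (23, 24)])
v24: WRITE a=15  (a history now [(2, 8), (4, 21), (6, 5), (7, 16), (10, 21), (11, 7), (13, 1), (15, 2), (16, 18), (17, 21), (20, 25), (22, 17), (24, 15)])
v25: WRITE a=3  (a history now [(2, 8), (4, 21), (6, 5), (7, 16), (10, 21), (11, 7), (13, 1), (15, 2), (16, 18), (17, 21), (20, 25), (22, 17), (24, 15), (25, 3)])
v26: WRITE a=21  (a history now [(2, 8), (4, 21), (6, 5), (7, 16), (10, 21), (11, 7), (13, 1), (15, 2), (16, 18), (17, 21), (20, 25), (22, 17), (24, 15), (25, 3), (26, 21)])
READ b @v11: history=[(1, 8), (3, 14), (5, 9), (8, 9), (9, 17), (12, 11), (14, 18), (18, 14), (19, 6), (21, 14), (23, 24)] -> pick v9 -> 17
READ b @v15: history=[(1, 8), (3, 14), (5, 9), (8, 9), (9, 17), (12, 11), (14, 18), (18, 14), (19, 6), (21, 14), (23, 24)] -> pick v14 -> 18
Read results in order: ['8', 'NONE', '9', 'NONE', '21', '1', '17', '18']
NONE count = 2

Answer: 2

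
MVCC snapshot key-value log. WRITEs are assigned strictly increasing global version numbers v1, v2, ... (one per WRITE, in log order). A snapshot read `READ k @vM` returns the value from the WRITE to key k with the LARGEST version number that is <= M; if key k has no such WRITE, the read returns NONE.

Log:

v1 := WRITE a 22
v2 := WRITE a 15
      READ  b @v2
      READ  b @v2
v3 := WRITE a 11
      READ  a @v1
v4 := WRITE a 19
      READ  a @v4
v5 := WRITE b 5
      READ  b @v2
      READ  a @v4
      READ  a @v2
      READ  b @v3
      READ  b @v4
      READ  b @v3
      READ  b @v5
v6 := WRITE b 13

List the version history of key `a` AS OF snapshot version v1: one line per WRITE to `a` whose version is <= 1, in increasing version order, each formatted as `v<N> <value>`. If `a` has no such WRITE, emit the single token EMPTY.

Answer: v1 22

Derivation:
Scan writes for key=a with version <= 1:
  v1 WRITE a 22 -> keep
  v2 WRITE a 15 -> drop (> snap)
  v3 WRITE a 11 -> drop (> snap)
  v4 WRITE a 19 -> drop (> snap)
  v5 WRITE b 5 -> skip
  v6 WRITE b 13 -> skip
Collected: [(1, 22)]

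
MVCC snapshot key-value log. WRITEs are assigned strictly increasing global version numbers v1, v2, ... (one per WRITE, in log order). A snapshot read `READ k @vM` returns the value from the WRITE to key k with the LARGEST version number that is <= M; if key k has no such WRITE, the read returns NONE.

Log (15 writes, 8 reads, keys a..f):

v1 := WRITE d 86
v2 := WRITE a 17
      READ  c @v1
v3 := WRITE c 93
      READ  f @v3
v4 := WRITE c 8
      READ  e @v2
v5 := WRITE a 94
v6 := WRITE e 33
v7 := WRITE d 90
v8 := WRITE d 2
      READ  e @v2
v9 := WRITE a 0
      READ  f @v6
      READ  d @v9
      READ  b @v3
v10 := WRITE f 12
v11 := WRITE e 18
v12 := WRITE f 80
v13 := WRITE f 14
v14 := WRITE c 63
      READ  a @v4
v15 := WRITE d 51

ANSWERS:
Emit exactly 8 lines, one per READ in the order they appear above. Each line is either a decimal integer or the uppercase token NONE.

v1: WRITE d=86  (d history now [(1, 86)])
v2: WRITE a=17  (a history now [(2, 17)])
READ c @v1: history=[] -> no version <= 1 -> NONE
v3: WRITE c=93  (c history now [(3, 93)])
READ f @v3: history=[] -> no version <= 3 -> NONE
v4: WRITE c=8  (c history now [(3, 93), (4, 8)])
READ e @v2: history=[] -> no version <= 2 -> NONE
v5: WRITE a=94  (a history now [(2, 17), (5, 94)])
v6: WRITE e=33  (e history now [(6, 33)])
v7: WRITE d=90  (d history now [(1, 86), (7, 90)])
v8: WRITE d=2  (d history now [(1, 86), (7, 90), (8, 2)])
READ e @v2: history=[(6, 33)] -> no version <= 2 -> NONE
v9: WRITE a=0  (a history now [(2, 17), (5, 94), (9, 0)])
READ f @v6: history=[] -> no version <= 6 -> NONE
READ d @v9: history=[(1, 86), (7, 90), (8, 2)] -> pick v8 -> 2
READ b @v3: history=[] -> no version <= 3 -> NONE
v10: WRITE f=12  (f history now [(10, 12)])
v11: WRITE e=18  (e history now [(6, 33), (11, 18)])
v12: WRITE f=80  (f history now [(10, 12), (12, 80)])
v13: WRITE f=14  (f history now [(10, 12), (12, 80), (13, 14)])
v14: WRITE c=63  (c history now [(3, 93), (4, 8), (14, 63)])
READ a @v4: history=[(2, 17), (5, 94), (9, 0)] -> pick v2 -> 17
v15: WRITE d=51  (d history now [(1, 86), (7, 90), (8, 2), (15, 51)])

Answer: NONE
NONE
NONE
NONE
NONE
2
NONE
17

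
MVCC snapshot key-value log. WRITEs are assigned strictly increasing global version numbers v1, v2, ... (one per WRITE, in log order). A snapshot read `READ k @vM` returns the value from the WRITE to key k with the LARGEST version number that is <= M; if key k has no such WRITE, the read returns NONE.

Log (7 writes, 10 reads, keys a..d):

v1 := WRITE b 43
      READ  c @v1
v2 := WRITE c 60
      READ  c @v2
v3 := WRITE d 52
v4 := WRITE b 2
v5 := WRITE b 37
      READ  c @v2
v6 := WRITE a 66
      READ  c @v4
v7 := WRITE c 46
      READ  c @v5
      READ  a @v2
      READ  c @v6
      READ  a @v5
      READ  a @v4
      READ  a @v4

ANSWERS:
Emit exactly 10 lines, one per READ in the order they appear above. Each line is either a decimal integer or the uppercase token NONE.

Answer: NONE
60
60
60
60
NONE
60
NONE
NONE
NONE

Derivation:
v1: WRITE b=43  (b history now [(1, 43)])
READ c @v1: history=[] -> no version <= 1 -> NONE
v2: WRITE c=60  (c history now [(2, 60)])
READ c @v2: history=[(2, 60)] -> pick v2 -> 60
v3: WRITE d=52  (d history now [(3, 52)])
v4: WRITE b=2  (b history now [(1, 43), (4, 2)])
v5: WRITE b=37  (b history now [(1, 43), (4, 2), (5, 37)])
READ c @v2: history=[(2, 60)] -> pick v2 -> 60
v6: WRITE a=66  (a history now [(6, 66)])
READ c @v4: history=[(2, 60)] -> pick v2 -> 60
v7: WRITE c=46  (c history now [(2, 60), (7, 46)])
READ c @v5: history=[(2, 60), (7, 46)] -> pick v2 -> 60
READ a @v2: history=[(6, 66)] -> no version <= 2 -> NONE
READ c @v6: history=[(2, 60), (7, 46)] -> pick v2 -> 60
READ a @v5: history=[(6, 66)] -> no version <= 5 -> NONE
READ a @v4: history=[(6, 66)] -> no version <= 4 -> NONE
READ a @v4: history=[(6, 66)] -> no version <= 4 -> NONE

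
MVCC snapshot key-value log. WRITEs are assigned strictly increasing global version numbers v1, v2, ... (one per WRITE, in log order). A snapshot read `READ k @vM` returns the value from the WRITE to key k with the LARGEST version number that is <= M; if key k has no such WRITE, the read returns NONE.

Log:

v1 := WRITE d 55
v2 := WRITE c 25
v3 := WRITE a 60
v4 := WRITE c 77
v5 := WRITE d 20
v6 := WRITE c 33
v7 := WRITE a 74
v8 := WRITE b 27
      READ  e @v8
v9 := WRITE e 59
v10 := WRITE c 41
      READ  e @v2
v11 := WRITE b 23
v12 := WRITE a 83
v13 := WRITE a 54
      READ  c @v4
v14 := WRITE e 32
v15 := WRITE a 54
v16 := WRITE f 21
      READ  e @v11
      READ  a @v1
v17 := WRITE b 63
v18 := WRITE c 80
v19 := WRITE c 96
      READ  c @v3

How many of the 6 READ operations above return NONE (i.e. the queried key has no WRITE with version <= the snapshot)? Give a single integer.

Answer: 3

Derivation:
v1: WRITE d=55  (d history now [(1, 55)])
v2: WRITE c=25  (c history now [(2, 25)])
v3: WRITE a=60  (a history now [(3, 60)])
v4: WRITE c=77  (c history now [(2, 25), (4, 77)])
v5: WRITE d=20  (d history now [(1, 55), (5, 20)])
v6: WRITE c=33  (c history now [(2, 25), (4, 77), (6, 33)])
v7: WRITE a=74  (a history now [(3, 60), (7, 74)])
v8: WRITE b=27  (b history now [(8, 27)])
READ e @v8: history=[] -> no version <= 8 -> NONE
v9: WRITE e=59  (e history now [(9, 59)])
v10: WRITE c=41  (c history now [(2, 25), (4, 77), (6, 33), (10, 41)])
READ e @v2: history=[(9, 59)] -> no version <= 2 -> NONE
v11: WRITE b=23  (b history now [(8, 27), (11, 23)])
v12: WRITE a=83  (a history now [(3, 60), (7, 74), (12, 83)])
v13: WRITE a=54  (a history now [(3, 60), (7, 74), (12, 83), (13, 54)])
READ c @v4: history=[(2, 25), (4, 77), (6, 33), (10, 41)] -> pick v4 -> 77
v14: WRITE e=32  (e history now [(9, 59), (14, 32)])
v15: WRITE a=54  (a history now [(3, 60), (7, 74), (12, 83), (13, 54), (15, 54)])
v16: WRITE f=21  (f history now [(16, 21)])
READ e @v11: history=[(9, 59), (14, 32)] -> pick v9 -> 59
READ a @v1: history=[(3, 60), (7, 74), (12, 83), (13, 54), (15, 54)] -> no version <= 1 -> NONE
v17: WRITE b=63  (b history now [(8, 27), (11, 23), (17, 63)])
v18: WRITE c=80  (c history now [(2, 25), (4, 77), (6, 33), (10, 41), (18, 80)])
v19: WRITE c=96  (c history now [(2, 25), (4, 77), (6, 33), (10, 41), (18, 80), (19, 96)])
READ c @v3: history=[(2, 25), (4, 77), (6, 33), (10, 41), (18, 80), (19, 96)] -> pick v2 -> 25
Read results in order: ['NONE', 'NONE', '77', '59', 'NONE', '25']
NONE count = 3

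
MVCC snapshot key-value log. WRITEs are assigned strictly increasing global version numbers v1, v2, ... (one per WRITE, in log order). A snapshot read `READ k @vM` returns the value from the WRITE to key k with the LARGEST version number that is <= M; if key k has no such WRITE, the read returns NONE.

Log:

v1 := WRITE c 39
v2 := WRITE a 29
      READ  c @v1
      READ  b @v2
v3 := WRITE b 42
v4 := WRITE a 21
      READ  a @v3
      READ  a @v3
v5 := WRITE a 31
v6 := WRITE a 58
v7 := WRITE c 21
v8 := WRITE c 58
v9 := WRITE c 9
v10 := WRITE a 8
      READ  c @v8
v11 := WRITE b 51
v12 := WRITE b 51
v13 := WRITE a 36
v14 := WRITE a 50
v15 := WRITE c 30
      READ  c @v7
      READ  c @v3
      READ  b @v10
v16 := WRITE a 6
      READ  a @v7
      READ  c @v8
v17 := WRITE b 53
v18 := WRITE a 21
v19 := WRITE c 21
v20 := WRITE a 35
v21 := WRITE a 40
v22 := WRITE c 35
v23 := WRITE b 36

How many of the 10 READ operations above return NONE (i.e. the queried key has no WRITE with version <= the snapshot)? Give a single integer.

v1: WRITE c=39  (c history now [(1, 39)])
v2: WRITE a=29  (a history now [(2, 29)])
READ c @v1: history=[(1, 39)] -> pick v1 -> 39
READ b @v2: history=[] -> no version <= 2 -> NONE
v3: WRITE b=42  (b history now [(3, 42)])
v4: WRITE a=21  (a history now [(2, 29), (4, 21)])
READ a @v3: history=[(2, 29), (4, 21)] -> pick v2 -> 29
READ a @v3: history=[(2, 29), (4, 21)] -> pick v2 -> 29
v5: WRITE a=31  (a history now [(2, 29), (4, 21), (5, 31)])
v6: WRITE a=58  (a history now [(2, 29), (4, 21), (5, 31), (6, 58)])
v7: WRITE c=21  (c history now [(1, 39), (7, 21)])
v8: WRITE c=58  (c history now [(1, 39), (7, 21), (8, 58)])
v9: WRITE c=9  (c history now [(1, 39), (7, 21), (8, 58), (9, 9)])
v10: WRITE a=8  (a history now [(2, 29), (4, 21), (5, 31), (6, 58), (10, 8)])
READ c @v8: history=[(1, 39), (7, 21), (8, 58), (9, 9)] -> pick v8 -> 58
v11: WRITE b=51  (b history now [(3, 42), (11, 51)])
v12: WRITE b=51  (b history now [(3, 42), (11, 51), (12, 51)])
v13: WRITE a=36  (a history now [(2, 29), (4, 21), (5, 31), (6, 58), (10, 8), (13, 36)])
v14: WRITE a=50  (a history now [(2, 29), (4, 21), (5, 31), (6, 58), (10, 8), (13, 36), (14, 50)])
v15: WRITE c=30  (c history now [(1, 39), (7, 21), (8, 58), (9, 9), (15, 30)])
READ c @v7: history=[(1, 39), (7, 21), (8, 58), (9, 9), (15, 30)] -> pick v7 -> 21
READ c @v3: history=[(1, 39), (7, 21), (8, 58), (9, 9), (15, 30)] -> pick v1 -> 39
READ b @v10: history=[(3, 42), (11, 51), (12, 51)] -> pick v3 -> 42
v16: WRITE a=6  (a history now [(2, 29), (4, 21), (5, 31), (6, 58), (10, 8), (13, 36), (14, 50), (16, 6)])
READ a @v7: history=[(2, 29), (4, 21), (5, 31), (6, 58), (10, 8), (13, 36), (14, 50), (16, 6)] -> pick v6 -> 58
READ c @v8: history=[(1, 39), (7, 21), (8, 58), (9, 9), (15, 30)] -> pick v8 -> 58
v17: WRITE b=53  (b history now [(3, 42), (11, 51), (12, 51), (17, 53)])
v18: WRITE a=21  (a history now [(2, 29), (4, 21), (5, 31), (6, 58), (10, 8), (13, 36), (14, 50), (16, 6), (18, 21)])
v19: WRITE c=21  (c history now [(1, 39), (7, 21), (8, 58), (9, 9), (15, 30), (19, 21)])
v20: WRITE a=35  (a history now [(2, 29), (4, 21), (5, 31), (6, 58), (10, 8), (13, 36), (14, 50), (16, 6), (18, 21), (20, 35)])
v21: WRITE a=40  (a history now [(2, 29), (4, 21), (5, 31), (6, 58), (10, 8), (13, 36), (14, 50), (16, 6), (18, 21), (20, 35), (21, 40)])
v22: WRITE c=35  (c history now [(1, 39), (7, 21), (8, 58), (9, 9), (15, 30), (19, 21), (22, 35)])
v23: WRITE b=36  (b history now [(3, 42), (11, 51), (12, 51), (17, 53), (23, 36)])
Read results in order: ['39', 'NONE', '29', '29', '58', '21', '39', '42', '58', '58']
NONE count = 1

Answer: 1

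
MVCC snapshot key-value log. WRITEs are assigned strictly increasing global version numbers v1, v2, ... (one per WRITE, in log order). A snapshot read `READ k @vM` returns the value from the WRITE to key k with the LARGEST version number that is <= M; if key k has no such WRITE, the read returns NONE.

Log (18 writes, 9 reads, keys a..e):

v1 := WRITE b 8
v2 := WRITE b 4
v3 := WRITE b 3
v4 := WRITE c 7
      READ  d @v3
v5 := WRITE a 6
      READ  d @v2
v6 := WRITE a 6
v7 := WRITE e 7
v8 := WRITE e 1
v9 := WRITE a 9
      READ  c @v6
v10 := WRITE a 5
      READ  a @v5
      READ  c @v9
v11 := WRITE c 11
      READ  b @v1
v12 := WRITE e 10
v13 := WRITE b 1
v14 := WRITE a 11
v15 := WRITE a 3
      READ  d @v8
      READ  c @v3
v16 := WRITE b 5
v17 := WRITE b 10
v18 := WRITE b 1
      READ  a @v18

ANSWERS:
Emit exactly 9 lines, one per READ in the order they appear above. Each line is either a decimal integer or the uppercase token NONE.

Answer: NONE
NONE
7
6
7
8
NONE
NONE
3

Derivation:
v1: WRITE b=8  (b history now [(1, 8)])
v2: WRITE b=4  (b history now [(1, 8), (2, 4)])
v3: WRITE b=3  (b history now [(1, 8), (2, 4), (3, 3)])
v4: WRITE c=7  (c history now [(4, 7)])
READ d @v3: history=[] -> no version <= 3 -> NONE
v5: WRITE a=6  (a history now [(5, 6)])
READ d @v2: history=[] -> no version <= 2 -> NONE
v6: WRITE a=6  (a history now [(5, 6), (6, 6)])
v7: WRITE e=7  (e history now [(7, 7)])
v8: WRITE e=1  (e history now [(7, 7), (8, 1)])
v9: WRITE a=9  (a history now [(5, 6), (6, 6), (9, 9)])
READ c @v6: history=[(4, 7)] -> pick v4 -> 7
v10: WRITE a=5  (a history now [(5, 6), (6, 6), (9, 9), (10, 5)])
READ a @v5: history=[(5, 6), (6, 6), (9, 9), (10, 5)] -> pick v5 -> 6
READ c @v9: history=[(4, 7)] -> pick v4 -> 7
v11: WRITE c=11  (c history now [(4, 7), (11, 11)])
READ b @v1: history=[(1, 8), (2, 4), (3, 3)] -> pick v1 -> 8
v12: WRITE e=10  (e history now [(7, 7), (8, 1), (12, 10)])
v13: WRITE b=1  (b history now [(1, 8), (2, 4), (3, 3), (13, 1)])
v14: WRITE a=11  (a history now [(5, 6), (6, 6), (9, 9), (10, 5), (14, 11)])
v15: WRITE a=3  (a history now [(5, 6), (6, 6), (9, 9), (10, 5), (14, 11), (15, 3)])
READ d @v8: history=[] -> no version <= 8 -> NONE
READ c @v3: history=[(4, 7), (11, 11)] -> no version <= 3 -> NONE
v16: WRITE b=5  (b history now [(1, 8), (2, 4), (3, 3), (13, 1), (16, 5)])
v17: WRITE b=10  (b history now [(1, 8), (2, 4), (3, 3), (13, 1), (16, 5), (17, 10)])
v18: WRITE b=1  (b history now [(1, 8), (2, 4), (3, 3), (13, 1), (16, 5), (17, 10), (18, 1)])
READ a @v18: history=[(5, 6), (6, 6), (9, 9), (10, 5), (14, 11), (15, 3)] -> pick v15 -> 3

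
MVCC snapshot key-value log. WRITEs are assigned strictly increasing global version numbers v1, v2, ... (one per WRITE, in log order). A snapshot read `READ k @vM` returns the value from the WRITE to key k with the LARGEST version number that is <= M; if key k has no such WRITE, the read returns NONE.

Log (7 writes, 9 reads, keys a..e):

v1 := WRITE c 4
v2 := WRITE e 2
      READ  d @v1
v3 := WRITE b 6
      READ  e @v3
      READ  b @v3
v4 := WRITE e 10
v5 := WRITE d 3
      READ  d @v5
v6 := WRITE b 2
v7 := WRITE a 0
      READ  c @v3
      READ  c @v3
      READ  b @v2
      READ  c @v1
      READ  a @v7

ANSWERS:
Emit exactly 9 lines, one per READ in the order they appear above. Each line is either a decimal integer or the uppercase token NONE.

Answer: NONE
2
6
3
4
4
NONE
4
0

Derivation:
v1: WRITE c=4  (c history now [(1, 4)])
v2: WRITE e=2  (e history now [(2, 2)])
READ d @v1: history=[] -> no version <= 1 -> NONE
v3: WRITE b=6  (b history now [(3, 6)])
READ e @v3: history=[(2, 2)] -> pick v2 -> 2
READ b @v3: history=[(3, 6)] -> pick v3 -> 6
v4: WRITE e=10  (e history now [(2, 2), (4, 10)])
v5: WRITE d=3  (d history now [(5, 3)])
READ d @v5: history=[(5, 3)] -> pick v5 -> 3
v6: WRITE b=2  (b history now [(3, 6), (6, 2)])
v7: WRITE a=0  (a history now [(7, 0)])
READ c @v3: history=[(1, 4)] -> pick v1 -> 4
READ c @v3: history=[(1, 4)] -> pick v1 -> 4
READ b @v2: history=[(3, 6), (6, 2)] -> no version <= 2 -> NONE
READ c @v1: history=[(1, 4)] -> pick v1 -> 4
READ a @v7: history=[(7, 0)] -> pick v7 -> 0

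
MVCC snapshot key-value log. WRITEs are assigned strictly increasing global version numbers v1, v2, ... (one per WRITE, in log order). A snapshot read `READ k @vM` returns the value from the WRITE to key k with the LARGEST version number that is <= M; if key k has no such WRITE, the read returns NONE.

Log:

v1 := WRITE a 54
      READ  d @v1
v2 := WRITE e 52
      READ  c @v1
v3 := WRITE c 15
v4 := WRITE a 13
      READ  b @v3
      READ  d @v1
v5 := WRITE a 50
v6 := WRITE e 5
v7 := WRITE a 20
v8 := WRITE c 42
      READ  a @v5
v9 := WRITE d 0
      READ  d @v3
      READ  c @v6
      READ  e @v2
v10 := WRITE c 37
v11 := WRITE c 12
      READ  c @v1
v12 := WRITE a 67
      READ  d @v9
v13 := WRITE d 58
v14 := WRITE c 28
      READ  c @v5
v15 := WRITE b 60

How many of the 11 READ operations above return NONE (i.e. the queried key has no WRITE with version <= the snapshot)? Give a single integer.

v1: WRITE a=54  (a history now [(1, 54)])
READ d @v1: history=[] -> no version <= 1 -> NONE
v2: WRITE e=52  (e history now [(2, 52)])
READ c @v1: history=[] -> no version <= 1 -> NONE
v3: WRITE c=15  (c history now [(3, 15)])
v4: WRITE a=13  (a history now [(1, 54), (4, 13)])
READ b @v3: history=[] -> no version <= 3 -> NONE
READ d @v1: history=[] -> no version <= 1 -> NONE
v5: WRITE a=50  (a history now [(1, 54), (4, 13), (5, 50)])
v6: WRITE e=5  (e history now [(2, 52), (6, 5)])
v7: WRITE a=20  (a history now [(1, 54), (4, 13), (5, 50), (7, 20)])
v8: WRITE c=42  (c history now [(3, 15), (8, 42)])
READ a @v5: history=[(1, 54), (4, 13), (5, 50), (7, 20)] -> pick v5 -> 50
v9: WRITE d=0  (d history now [(9, 0)])
READ d @v3: history=[(9, 0)] -> no version <= 3 -> NONE
READ c @v6: history=[(3, 15), (8, 42)] -> pick v3 -> 15
READ e @v2: history=[(2, 52), (6, 5)] -> pick v2 -> 52
v10: WRITE c=37  (c history now [(3, 15), (8, 42), (10, 37)])
v11: WRITE c=12  (c history now [(3, 15), (8, 42), (10, 37), (11, 12)])
READ c @v1: history=[(3, 15), (8, 42), (10, 37), (11, 12)] -> no version <= 1 -> NONE
v12: WRITE a=67  (a history now [(1, 54), (4, 13), (5, 50), (7, 20), (12, 67)])
READ d @v9: history=[(9, 0)] -> pick v9 -> 0
v13: WRITE d=58  (d history now [(9, 0), (13, 58)])
v14: WRITE c=28  (c history now [(3, 15), (8, 42), (10, 37), (11, 12), (14, 28)])
READ c @v5: history=[(3, 15), (8, 42), (10, 37), (11, 12), (14, 28)] -> pick v3 -> 15
v15: WRITE b=60  (b history now [(15, 60)])
Read results in order: ['NONE', 'NONE', 'NONE', 'NONE', '50', 'NONE', '15', '52', 'NONE', '0', '15']
NONE count = 6

Answer: 6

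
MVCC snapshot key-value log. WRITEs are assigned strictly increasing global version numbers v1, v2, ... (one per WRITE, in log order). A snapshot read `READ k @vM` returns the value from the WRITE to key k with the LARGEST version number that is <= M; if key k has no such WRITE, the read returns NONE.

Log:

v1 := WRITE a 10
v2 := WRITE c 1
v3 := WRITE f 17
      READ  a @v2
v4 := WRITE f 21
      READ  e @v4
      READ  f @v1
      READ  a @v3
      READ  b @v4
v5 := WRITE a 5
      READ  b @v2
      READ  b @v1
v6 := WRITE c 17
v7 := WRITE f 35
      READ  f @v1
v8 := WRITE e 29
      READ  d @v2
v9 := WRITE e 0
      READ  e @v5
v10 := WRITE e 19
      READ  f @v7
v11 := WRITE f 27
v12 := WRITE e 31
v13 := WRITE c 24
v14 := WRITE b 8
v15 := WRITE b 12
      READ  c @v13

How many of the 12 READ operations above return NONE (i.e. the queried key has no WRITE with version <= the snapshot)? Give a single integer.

Answer: 8

Derivation:
v1: WRITE a=10  (a history now [(1, 10)])
v2: WRITE c=1  (c history now [(2, 1)])
v3: WRITE f=17  (f history now [(3, 17)])
READ a @v2: history=[(1, 10)] -> pick v1 -> 10
v4: WRITE f=21  (f history now [(3, 17), (4, 21)])
READ e @v4: history=[] -> no version <= 4 -> NONE
READ f @v1: history=[(3, 17), (4, 21)] -> no version <= 1 -> NONE
READ a @v3: history=[(1, 10)] -> pick v1 -> 10
READ b @v4: history=[] -> no version <= 4 -> NONE
v5: WRITE a=5  (a history now [(1, 10), (5, 5)])
READ b @v2: history=[] -> no version <= 2 -> NONE
READ b @v1: history=[] -> no version <= 1 -> NONE
v6: WRITE c=17  (c history now [(2, 1), (6, 17)])
v7: WRITE f=35  (f history now [(3, 17), (4, 21), (7, 35)])
READ f @v1: history=[(3, 17), (4, 21), (7, 35)] -> no version <= 1 -> NONE
v8: WRITE e=29  (e history now [(8, 29)])
READ d @v2: history=[] -> no version <= 2 -> NONE
v9: WRITE e=0  (e history now [(8, 29), (9, 0)])
READ e @v5: history=[(8, 29), (9, 0)] -> no version <= 5 -> NONE
v10: WRITE e=19  (e history now [(8, 29), (9, 0), (10, 19)])
READ f @v7: history=[(3, 17), (4, 21), (7, 35)] -> pick v7 -> 35
v11: WRITE f=27  (f history now [(3, 17), (4, 21), (7, 35), (11, 27)])
v12: WRITE e=31  (e history now [(8, 29), (9, 0), (10, 19), (12, 31)])
v13: WRITE c=24  (c history now [(2, 1), (6, 17), (13, 24)])
v14: WRITE b=8  (b history now [(14, 8)])
v15: WRITE b=12  (b history now [(14, 8), (15, 12)])
READ c @v13: history=[(2, 1), (6, 17), (13, 24)] -> pick v13 -> 24
Read results in order: ['10', 'NONE', 'NONE', '10', 'NONE', 'NONE', 'NONE', 'NONE', 'NONE', 'NONE', '35', '24']
NONE count = 8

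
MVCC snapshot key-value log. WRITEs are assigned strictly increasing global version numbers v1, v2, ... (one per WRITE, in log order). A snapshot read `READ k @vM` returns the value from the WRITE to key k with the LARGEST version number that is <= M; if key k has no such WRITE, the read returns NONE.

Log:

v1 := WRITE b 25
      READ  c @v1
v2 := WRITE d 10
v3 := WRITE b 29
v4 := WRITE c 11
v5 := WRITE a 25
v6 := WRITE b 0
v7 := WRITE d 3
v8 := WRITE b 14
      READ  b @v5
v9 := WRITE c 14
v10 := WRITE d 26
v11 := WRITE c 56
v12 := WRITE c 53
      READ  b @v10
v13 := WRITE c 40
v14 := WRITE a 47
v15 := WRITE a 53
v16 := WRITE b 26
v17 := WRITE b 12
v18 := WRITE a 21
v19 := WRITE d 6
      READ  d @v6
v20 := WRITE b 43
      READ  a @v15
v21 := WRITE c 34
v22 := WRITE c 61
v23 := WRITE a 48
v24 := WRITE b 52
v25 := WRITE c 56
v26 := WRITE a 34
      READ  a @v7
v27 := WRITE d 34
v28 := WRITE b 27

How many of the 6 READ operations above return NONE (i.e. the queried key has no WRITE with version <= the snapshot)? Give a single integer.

Answer: 1

Derivation:
v1: WRITE b=25  (b history now [(1, 25)])
READ c @v1: history=[] -> no version <= 1 -> NONE
v2: WRITE d=10  (d history now [(2, 10)])
v3: WRITE b=29  (b history now [(1, 25), (3, 29)])
v4: WRITE c=11  (c history now [(4, 11)])
v5: WRITE a=25  (a history now [(5, 25)])
v6: WRITE b=0  (b history now [(1, 25), (3, 29), (6, 0)])
v7: WRITE d=3  (d history now [(2, 10), (7, 3)])
v8: WRITE b=14  (b history now [(1, 25), (3, 29), (6, 0), (8, 14)])
READ b @v5: history=[(1, 25), (3, 29), (6, 0), (8, 14)] -> pick v3 -> 29
v9: WRITE c=14  (c history now [(4, 11), (9, 14)])
v10: WRITE d=26  (d history now [(2, 10), (7, 3), (10, 26)])
v11: WRITE c=56  (c history now [(4, 11), (9, 14), (11, 56)])
v12: WRITE c=53  (c history now [(4, 11), (9, 14), (11, 56), (12, 53)])
READ b @v10: history=[(1, 25), (3, 29), (6, 0), (8, 14)] -> pick v8 -> 14
v13: WRITE c=40  (c history now [(4, 11), (9, 14), (11, 56), (12, 53), (13, 40)])
v14: WRITE a=47  (a history now [(5, 25), (14, 47)])
v15: WRITE a=53  (a history now [(5, 25), (14, 47), (15, 53)])
v16: WRITE b=26  (b history now [(1, 25), (3, 29), (6, 0), (8, 14), (16, 26)])
v17: WRITE b=12  (b history now [(1, 25), (3, 29), (6, 0), (8, 14), (16, 26), (17, 12)])
v18: WRITE a=21  (a history now [(5, 25), (14, 47), (15, 53), (18, 21)])
v19: WRITE d=6  (d history now [(2, 10), (7, 3), (10, 26), (19, 6)])
READ d @v6: history=[(2, 10), (7, 3), (10, 26), (19, 6)] -> pick v2 -> 10
v20: WRITE b=43  (b history now [(1, 25), (3, 29), (6, 0), (8, 14), (16, 26), (17, 12), (20, 43)])
READ a @v15: history=[(5, 25), (14, 47), (15, 53), (18, 21)] -> pick v15 -> 53
v21: WRITE c=34  (c history now [(4, 11), (9, 14), (11, 56), (12, 53), (13, 40), (21, 34)])
v22: WRITE c=61  (c history now [(4, 11), (9, 14), (11, 56), (12, 53), (13, 40), (21, 34), (22, 61)])
v23: WRITE a=48  (a history now [(5, 25), (14, 47), (15, 53), (18, 21), (23, 48)])
v24: WRITE b=52  (b history now [(1, 25), (3, 29), (6, 0), (8, 14), (16, 26), (17, 12), (20, 43), (24, 52)])
v25: WRITE c=56  (c history now [(4, 11), (9, 14), (11, 56), (12, 53), (13, 40), (21, 34), (22, 61), (25, 56)])
v26: WRITE a=34  (a history now [(5, 25), (14, 47), (15, 53), (18, 21), (23, 48), (26, 34)])
READ a @v7: history=[(5, 25), (14, 47), (15, 53), (18, 21), (23, 48), (26, 34)] -> pick v5 -> 25
v27: WRITE d=34  (d history now [(2, 10), (7, 3), (10, 26), (19, 6), (27, 34)])
v28: WRITE b=27  (b history now [(1, 25), (3, 29), (6, 0), (8, 14), (16, 26), (17, 12), (20, 43), (24, 52), (28, 27)])
Read results in order: ['NONE', '29', '14', '10', '53', '25']
NONE count = 1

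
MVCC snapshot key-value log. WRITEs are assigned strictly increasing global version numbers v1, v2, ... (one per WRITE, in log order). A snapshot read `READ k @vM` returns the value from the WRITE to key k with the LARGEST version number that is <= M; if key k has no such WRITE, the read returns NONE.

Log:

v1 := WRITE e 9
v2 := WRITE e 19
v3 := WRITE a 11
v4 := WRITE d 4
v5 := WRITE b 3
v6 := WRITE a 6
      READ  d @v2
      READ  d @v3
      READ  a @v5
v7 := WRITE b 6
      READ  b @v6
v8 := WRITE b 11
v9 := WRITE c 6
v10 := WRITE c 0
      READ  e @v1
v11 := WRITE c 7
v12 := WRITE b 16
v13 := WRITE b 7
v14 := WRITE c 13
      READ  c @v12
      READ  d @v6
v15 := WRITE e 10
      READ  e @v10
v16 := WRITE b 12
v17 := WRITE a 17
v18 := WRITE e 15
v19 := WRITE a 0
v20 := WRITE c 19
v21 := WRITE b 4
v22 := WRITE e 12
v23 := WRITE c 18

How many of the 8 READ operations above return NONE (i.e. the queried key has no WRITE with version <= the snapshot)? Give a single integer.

Answer: 2

Derivation:
v1: WRITE e=9  (e history now [(1, 9)])
v2: WRITE e=19  (e history now [(1, 9), (2, 19)])
v3: WRITE a=11  (a history now [(3, 11)])
v4: WRITE d=4  (d history now [(4, 4)])
v5: WRITE b=3  (b history now [(5, 3)])
v6: WRITE a=6  (a history now [(3, 11), (6, 6)])
READ d @v2: history=[(4, 4)] -> no version <= 2 -> NONE
READ d @v3: history=[(4, 4)] -> no version <= 3 -> NONE
READ a @v5: history=[(3, 11), (6, 6)] -> pick v3 -> 11
v7: WRITE b=6  (b history now [(5, 3), (7, 6)])
READ b @v6: history=[(5, 3), (7, 6)] -> pick v5 -> 3
v8: WRITE b=11  (b history now [(5, 3), (7, 6), (8, 11)])
v9: WRITE c=6  (c history now [(9, 6)])
v10: WRITE c=0  (c history now [(9, 6), (10, 0)])
READ e @v1: history=[(1, 9), (2, 19)] -> pick v1 -> 9
v11: WRITE c=7  (c history now [(9, 6), (10, 0), (11, 7)])
v12: WRITE b=16  (b history now [(5, 3), (7, 6), (8, 11), (12, 16)])
v13: WRITE b=7  (b history now [(5, 3), (7, 6), (8, 11), (12, 16), (13, 7)])
v14: WRITE c=13  (c history now [(9, 6), (10, 0), (11, 7), (14, 13)])
READ c @v12: history=[(9, 6), (10, 0), (11, 7), (14, 13)] -> pick v11 -> 7
READ d @v6: history=[(4, 4)] -> pick v4 -> 4
v15: WRITE e=10  (e history now [(1, 9), (2, 19), (15, 10)])
READ e @v10: history=[(1, 9), (2, 19), (15, 10)] -> pick v2 -> 19
v16: WRITE b=12  (b history now [(5, 3), (7, 6), (8, 11), (12, 16), (13, 7), (16, 12)])
v17: WRITE a=17  (a history now [(3, 11), (6, 6), (17, 17)])
v18: WRITE e=15  (e history now [(1, 9), (2, 19), (15, 10), (18, 15)])
v19: WRITE a=0  (a history now [(3, 11), (6, 6), (17, 17), (19, 0)])
v20: WRITE c=19  (c history now [(9, 6), (10, 0), (11, 7), (14, 13), (20, 19)])
v21: WRITE b=4  (b history now [(5, 3), (7, 6), (8, 11), (12, 16), (13, 7), (16, 12), (21, 4)])
v22: WRITE e=12  (e history now [(1, 9), (2, 19), (15, 10), (18, 15), (22, 12)])
v23: WRITE c=18  (c history now [(9, 6), (10, 0), (11, 7), (14, 13), (20, 19), (23, 18)])
Read results in order: ['NONE', 'NONE', '11', '3', '9', '7', '4', '19']
NONE count = 2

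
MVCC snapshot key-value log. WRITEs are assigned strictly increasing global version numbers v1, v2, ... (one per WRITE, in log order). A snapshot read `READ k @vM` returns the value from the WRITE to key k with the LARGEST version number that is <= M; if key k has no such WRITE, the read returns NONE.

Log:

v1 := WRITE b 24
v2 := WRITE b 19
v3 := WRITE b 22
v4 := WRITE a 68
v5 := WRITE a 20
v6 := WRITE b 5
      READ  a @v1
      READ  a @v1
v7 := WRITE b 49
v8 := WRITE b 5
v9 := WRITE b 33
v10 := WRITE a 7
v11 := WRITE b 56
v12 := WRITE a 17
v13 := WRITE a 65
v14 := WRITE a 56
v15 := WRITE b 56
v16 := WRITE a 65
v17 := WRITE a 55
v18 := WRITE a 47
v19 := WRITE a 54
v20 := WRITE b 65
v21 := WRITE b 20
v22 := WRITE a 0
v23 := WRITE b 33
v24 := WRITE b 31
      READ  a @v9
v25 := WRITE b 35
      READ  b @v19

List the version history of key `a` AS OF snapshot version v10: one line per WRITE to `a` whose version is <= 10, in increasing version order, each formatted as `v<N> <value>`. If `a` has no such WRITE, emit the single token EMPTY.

Answer: v4 68
v5 20
v10 7

Derivation:
Scan writes for key=a with version <= 10:
  v1 WRITE b 24 -> skip
  v2 WRITE b 19 -> skip
  v3 WRITE b 22 -> skip
  v4 WRITE a 68 -> keep
  v5 WRITE a 20 -> keep
  v6 WRITE b 5 -> skip
  v7 WRITE b 49 -> skip
  v8 WRITE b 5 -> skip
  v9 WRITE b 33 -> skip
  v10 WRITE a 7 -> keep
  v11 WRITE b 56 -> skip
  v12 WRITE a 17 -> drop (> snap)
  v13 WRITE a 65 -> drop (> snap)
  v14 WRITE a 56 -> drop (> snap)
  v15 WRITE b 56 -> skip
  v16 WRITE a 65 -> drop (> snap)
  v17 WRITE a 55 -> drop (> snap)
  v18 WRITE a 47 -> drop (> snap)
  v19 WRITE a 54 -> drop (> snap)
  v20 WRITE b 65 -> skip
  v21 WRITE b 20 -> skip
  v22 WRITE a 0 -> drop (> snap)
  v23 WRITE b 33 -> skip
  v24 WRITE b 31 -> skip
  v25 WRITE b 35 -> skip
Collected: [(4, 68), (5, 20), (10, 7)]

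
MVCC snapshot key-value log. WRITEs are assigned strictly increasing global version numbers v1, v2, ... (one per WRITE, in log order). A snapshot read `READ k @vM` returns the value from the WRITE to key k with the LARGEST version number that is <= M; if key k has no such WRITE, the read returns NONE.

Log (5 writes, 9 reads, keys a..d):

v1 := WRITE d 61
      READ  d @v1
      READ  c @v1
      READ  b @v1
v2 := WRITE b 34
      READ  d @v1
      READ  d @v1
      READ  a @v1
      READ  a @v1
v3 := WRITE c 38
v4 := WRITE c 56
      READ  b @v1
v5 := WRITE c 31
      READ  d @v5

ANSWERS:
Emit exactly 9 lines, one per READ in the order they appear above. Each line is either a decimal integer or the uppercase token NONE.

Answer: 61
NONE
NONE
61
61
NONE
NONE
NONE
61

Derivation:
v1: WRITE d=61  (d history now [(1, 61)])
READ d @v1: history=[(1, 61)] -> pick v1 -> 61
READ c @v1: history=[] -> no version <= 1 -> NONE
READ b @v1: history=[] -> no version <= 1 -> NONE
v2: WRITE b=34  (b history now [(2, 34)])
READ d @v1: history=[(1, 61)] -> pick v1 -> 61
READ d @v1: history=[(1, 61)] -> pick v1 -> 61
READ a @v1: history=[] -> no version <= 1 -> NONE
READ a @v1: history=[] -> no version <= 1 -> NONE
v3: WRITE c=38  (c history now [(3, 38)])
v4: WRITE c=56  (c history now [(3, 38), (4, 56)])
READ b @v1: history=[(2, 34)] -> no version <= 1 -> NONE
v5: WRITE c=31  (c history now [(3, 38), (4, 56), (5, 31)])
READ d @v5: history=[(1, 61)] -> pick v1 -> 61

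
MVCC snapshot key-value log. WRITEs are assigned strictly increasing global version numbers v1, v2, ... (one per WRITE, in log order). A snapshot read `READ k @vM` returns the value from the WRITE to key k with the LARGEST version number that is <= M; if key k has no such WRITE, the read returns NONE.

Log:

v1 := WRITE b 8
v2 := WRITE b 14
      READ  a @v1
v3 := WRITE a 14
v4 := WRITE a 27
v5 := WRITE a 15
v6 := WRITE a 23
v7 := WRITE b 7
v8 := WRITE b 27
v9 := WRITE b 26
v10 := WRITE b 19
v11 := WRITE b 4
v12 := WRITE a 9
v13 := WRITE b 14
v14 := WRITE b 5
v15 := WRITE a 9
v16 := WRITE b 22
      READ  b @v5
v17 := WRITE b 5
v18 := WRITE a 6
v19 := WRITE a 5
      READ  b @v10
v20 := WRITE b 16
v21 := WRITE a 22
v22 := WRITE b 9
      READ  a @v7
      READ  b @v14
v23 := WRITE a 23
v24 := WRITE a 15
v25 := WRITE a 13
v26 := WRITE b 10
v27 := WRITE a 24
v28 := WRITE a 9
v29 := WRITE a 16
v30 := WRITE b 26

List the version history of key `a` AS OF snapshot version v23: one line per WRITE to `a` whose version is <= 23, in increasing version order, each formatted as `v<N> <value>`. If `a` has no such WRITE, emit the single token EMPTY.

Scan writes for key=a with version <= 23:
  v1 WRITE b 8 -> skip
  v2 WRITE b 14 -> skip
  v3 WRITE a 14 -> keep
  v4 WRITE a 27 -> keep
  v5 WRITE a 15 -> keep
  v6 WRITE a 23 -> keep
  v7 WRITE b 7 -> skip
  v8 WRITE b 27 -> skip
  v9 WRITE b 26 -> skip
  v10 WRITE b 19 -> skip
  v11 WRITE b 4 -> skip
  v12 WRITE a 9 -> keep
  v13 WRITE b 14 -> skip
  v14 WRITE b 5 -> skip
  v15 WRITE a 9 -> keep
  v16 WRITE b 22 -> skip
  v17 WRITE b 5 -> skip
  v18 WRITE a 6 -> keep
  v19 WRITE a 5 -> keep
  v20 WRITE b 16 -> skip
  v21 WRITE a 22 -> keep
  v22 WRITE b 9 -> skip
  v23 WRITE a 23 -> keep
  v24 WRITE a 15 -> drop (> snap)
  v25 WRITE a 13 -> drop (> snap)
  v26 WRITE b 10 -> skip
  v27 WRITE a 24 -> drop (> snap)
  v28 WRITE a 9 -> drop (> snap)
  v29 WRITE a 16 -> drop (> snap)
  v30 WRITE b 26 -> skip
Collected: [(3, 14), (4, 27), (5, 15), (6, 23), (12, 9), (15, 9), (18, 6), (19, 5), (21, 22), (23, 23)]

Answer: v3 14
v4 27
v5 15
v6 23
v12 9
v15 9
v18 6
v19 5
v21 22
v23 23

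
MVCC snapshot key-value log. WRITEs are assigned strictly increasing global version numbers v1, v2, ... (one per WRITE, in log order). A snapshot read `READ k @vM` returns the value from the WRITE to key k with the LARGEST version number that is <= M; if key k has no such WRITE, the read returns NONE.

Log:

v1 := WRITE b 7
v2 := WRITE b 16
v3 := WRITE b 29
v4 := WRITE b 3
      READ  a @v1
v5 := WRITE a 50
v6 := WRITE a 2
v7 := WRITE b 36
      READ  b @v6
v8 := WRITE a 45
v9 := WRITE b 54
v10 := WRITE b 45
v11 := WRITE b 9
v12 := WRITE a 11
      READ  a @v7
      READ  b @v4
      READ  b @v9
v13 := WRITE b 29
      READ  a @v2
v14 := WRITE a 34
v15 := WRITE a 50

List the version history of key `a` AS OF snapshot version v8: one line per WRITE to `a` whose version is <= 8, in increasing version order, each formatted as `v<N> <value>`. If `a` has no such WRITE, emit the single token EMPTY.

Answer: v5 50
v6 2
v8 45

Derivation:
Scan writes for key=a with version <= 8:
  v1 WRITE b 7 -> skip
  v2 WRITE b 16 -> skip
  v3 WRITE b 29 -> skip
  v4 WRITE b 3 -> skip
  v5 WRITE a 50 -> keep
  v6 WRITE a 2 -> keep
  v7 WRITE b 36 -> skip
  v8 WRITE a 45 -> keep
  v9 WRITE b 54 -> skip
  v10 WRITE b 45 -> skip
  v11 WRITE b 9 -> skip
  v12 WRITE a 11 -> drop (> snap)
  v13 WRITE b 29 -> skip
  v14 WRITE a 34 -> drop (> snap)
  v15 WRITE a 50 -> drop (> snap)
Collected: [(5, 50), (6, 2), (8, 45)]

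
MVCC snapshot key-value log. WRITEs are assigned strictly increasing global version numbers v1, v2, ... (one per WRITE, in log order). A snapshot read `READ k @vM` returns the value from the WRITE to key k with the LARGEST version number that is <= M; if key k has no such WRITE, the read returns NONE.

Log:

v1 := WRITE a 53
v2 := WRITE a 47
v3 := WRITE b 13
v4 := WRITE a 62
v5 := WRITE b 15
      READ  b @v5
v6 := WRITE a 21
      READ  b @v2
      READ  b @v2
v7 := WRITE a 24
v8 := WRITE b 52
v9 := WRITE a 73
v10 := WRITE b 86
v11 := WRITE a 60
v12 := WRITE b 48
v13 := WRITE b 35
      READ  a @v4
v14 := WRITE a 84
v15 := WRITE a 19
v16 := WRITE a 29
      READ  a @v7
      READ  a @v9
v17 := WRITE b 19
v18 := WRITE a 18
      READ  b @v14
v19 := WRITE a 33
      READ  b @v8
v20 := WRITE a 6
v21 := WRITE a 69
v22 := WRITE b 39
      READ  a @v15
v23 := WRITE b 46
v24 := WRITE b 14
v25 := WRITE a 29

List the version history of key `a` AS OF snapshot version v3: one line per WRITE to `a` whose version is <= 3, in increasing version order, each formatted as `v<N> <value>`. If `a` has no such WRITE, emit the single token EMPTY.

Scan writes for key=a with version <= 3:
  v1 WRITE a 53 -> keep
  v2 WRITE a 47 -> keep
  v3 WRITE b 13 -> skip
  v4 WRITE a 62 -> drop (> snap)
  v5 WRITE b 15 -> skip
  v6 WRITE a 21 -> drop (> snap)
  v7 WRITE a 24 -> drop (> snap)
  v8 WRITE b 52 -> skip
  v9 WRITE a 73 -> drop (> snap)
  v10 WRITE b 86 -> skip
  v11 WRITE a 60 -> drop (> snap)
  v12 WRITE b 48 -> skip
  v13 WRITE b 35 -> skip
  v14 WRITE a 84 -> drop (> snap)
  v15 WRITE a 19 -> drop (> snap)
  v16 WRITE a 29 -> drop (> snap)
  v17 WRITE b 19 -> skip
  v18 WRITE a 18 -> drop (> snap)
  v19 WRITE a 33 -> drop (> snap)
  v20 WRITE a 6 -> drop (> snap)
  v21 WRITE a 69 -> drop (> snap)
  v22 WRITE b 39 -> skip
  v23 WRITE b 46 -> skip
  v24 WRITE b 14 -> skip
  v25 WRITE a 29 -> drop (> snap)
Collected: [(1, 53), (2, 47)]

Answer: v1 53
v2 47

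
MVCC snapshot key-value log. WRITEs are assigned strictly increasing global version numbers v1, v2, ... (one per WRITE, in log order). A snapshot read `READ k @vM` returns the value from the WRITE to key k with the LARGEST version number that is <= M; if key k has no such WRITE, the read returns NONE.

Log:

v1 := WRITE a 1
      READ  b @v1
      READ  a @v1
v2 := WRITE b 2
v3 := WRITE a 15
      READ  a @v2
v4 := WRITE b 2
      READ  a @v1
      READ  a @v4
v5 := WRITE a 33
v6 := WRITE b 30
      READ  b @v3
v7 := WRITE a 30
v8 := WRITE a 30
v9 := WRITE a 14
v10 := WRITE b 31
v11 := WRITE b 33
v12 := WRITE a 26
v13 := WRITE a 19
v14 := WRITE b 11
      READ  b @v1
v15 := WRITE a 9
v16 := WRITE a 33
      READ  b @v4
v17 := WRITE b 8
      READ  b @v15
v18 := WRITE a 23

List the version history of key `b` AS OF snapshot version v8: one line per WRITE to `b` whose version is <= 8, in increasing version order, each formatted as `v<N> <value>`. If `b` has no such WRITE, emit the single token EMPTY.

Answer: v2 2
v4 2
v6 30

Derivation:
Scan writes for key=b with version <= 8:
  v1 WRITE a 1 -> skip
  v2 WRITE b 2 -> keep
  v3 WRITE a 15 -> skip
  v4 WRITE b 2 -> keep
  v5 WRITE a 33 -> skip
  v6 WRITE b 30 -> keep
  v7 WRITE a 30 -> skip
  v8 WRITE a 30 -> skip
  v9 WRITE a 14 -> skip
  v10 WRITE b 31 -> drop (> snap)
  v11 WRITE b 33 -> drop (> snap)
  v12 WRITE a 26 -> skip
  v13 WRITE a 19 -> skip
  v14 WRITE b 11 -> drop (> snap)
  v15 WRITE a 9 -> skip
  v16 WRITE a 33 -> skip
  v17 WRITE b 8 -> drop (> snap)
  v18 WRITE a 23 -> skip
Collected: [(2, 2), (4, 2), (6, 30)]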